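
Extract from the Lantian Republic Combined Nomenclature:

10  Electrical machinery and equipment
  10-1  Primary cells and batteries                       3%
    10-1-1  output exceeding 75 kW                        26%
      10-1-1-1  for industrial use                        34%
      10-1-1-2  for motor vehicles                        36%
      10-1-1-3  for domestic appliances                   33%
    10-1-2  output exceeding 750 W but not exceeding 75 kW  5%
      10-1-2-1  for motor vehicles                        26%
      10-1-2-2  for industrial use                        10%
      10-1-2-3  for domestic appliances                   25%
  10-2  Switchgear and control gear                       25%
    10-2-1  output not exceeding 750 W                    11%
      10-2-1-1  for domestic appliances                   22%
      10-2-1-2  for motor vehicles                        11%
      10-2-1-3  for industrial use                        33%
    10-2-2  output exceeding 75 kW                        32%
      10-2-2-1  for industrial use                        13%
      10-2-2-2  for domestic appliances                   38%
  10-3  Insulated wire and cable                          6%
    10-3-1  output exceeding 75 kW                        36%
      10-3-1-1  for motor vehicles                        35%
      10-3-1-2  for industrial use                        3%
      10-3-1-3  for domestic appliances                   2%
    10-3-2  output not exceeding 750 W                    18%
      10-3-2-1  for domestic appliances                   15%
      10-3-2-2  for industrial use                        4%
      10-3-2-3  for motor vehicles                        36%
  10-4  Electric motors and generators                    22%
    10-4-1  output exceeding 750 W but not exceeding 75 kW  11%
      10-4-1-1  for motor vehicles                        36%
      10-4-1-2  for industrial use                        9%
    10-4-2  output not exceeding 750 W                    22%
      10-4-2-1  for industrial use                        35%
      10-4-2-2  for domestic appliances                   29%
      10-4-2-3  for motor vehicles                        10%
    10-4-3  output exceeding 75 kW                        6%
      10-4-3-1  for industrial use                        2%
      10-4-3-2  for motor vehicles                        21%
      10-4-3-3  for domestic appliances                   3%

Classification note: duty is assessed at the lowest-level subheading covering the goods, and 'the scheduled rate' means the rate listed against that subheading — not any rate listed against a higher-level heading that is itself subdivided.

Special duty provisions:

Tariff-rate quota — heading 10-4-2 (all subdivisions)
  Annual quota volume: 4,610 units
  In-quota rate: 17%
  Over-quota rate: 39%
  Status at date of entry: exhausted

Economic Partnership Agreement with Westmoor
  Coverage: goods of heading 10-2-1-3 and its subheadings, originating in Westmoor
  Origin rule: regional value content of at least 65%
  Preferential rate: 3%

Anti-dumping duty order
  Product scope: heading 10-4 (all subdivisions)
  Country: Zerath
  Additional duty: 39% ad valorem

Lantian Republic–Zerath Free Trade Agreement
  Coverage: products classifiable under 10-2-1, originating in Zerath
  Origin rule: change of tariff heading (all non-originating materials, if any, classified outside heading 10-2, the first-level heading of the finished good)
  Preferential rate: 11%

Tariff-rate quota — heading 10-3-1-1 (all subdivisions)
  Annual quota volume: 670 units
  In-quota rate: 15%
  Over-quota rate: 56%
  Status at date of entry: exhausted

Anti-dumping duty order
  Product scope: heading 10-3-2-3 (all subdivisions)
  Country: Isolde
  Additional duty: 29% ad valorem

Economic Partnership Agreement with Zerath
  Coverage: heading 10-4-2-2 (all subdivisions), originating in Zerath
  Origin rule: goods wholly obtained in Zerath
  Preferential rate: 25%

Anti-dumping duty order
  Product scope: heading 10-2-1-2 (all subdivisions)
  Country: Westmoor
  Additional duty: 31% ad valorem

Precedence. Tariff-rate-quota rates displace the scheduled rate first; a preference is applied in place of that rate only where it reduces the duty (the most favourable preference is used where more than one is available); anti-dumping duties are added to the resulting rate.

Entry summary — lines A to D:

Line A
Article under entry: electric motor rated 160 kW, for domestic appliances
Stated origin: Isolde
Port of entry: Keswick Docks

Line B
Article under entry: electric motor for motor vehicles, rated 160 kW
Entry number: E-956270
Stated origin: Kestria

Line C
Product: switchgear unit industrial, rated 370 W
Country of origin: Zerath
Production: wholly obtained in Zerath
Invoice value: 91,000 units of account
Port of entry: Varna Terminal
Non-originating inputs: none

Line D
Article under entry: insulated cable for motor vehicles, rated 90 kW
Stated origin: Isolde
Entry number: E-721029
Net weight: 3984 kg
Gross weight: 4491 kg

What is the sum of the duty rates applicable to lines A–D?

91%

Line A: electric motor → 10-4; rated 160 kW → 10-4-3; for domestic appliances → 10-4-3-3. Scheduled 3%. No special measure applies. → 3%.
Line B: electric motor → 10-4; rated 160 kW → 10-4-3; for motor vehicles → 10-4-3-2. Scheduled 21%. No special measure applies. → 21%.
Line C: switchgear unit → 10-2; rated 370 W → 10-2-1; industrial → 10-2-1-3. Scheduled 33%. Zerath agreement on 10-2-1: CTH met → 11% available; Zerath agreement on 10-4-2-2: 10-2-1-3 not covered; preferential 11%. → 11%.
Line D: insulated cable → 10-3; rated 90 kW → 10-3-1; for motor vehicles → 10-3-1-1. Scheduled 35%. quota on 10-3-1-1 exhausted → over-quota 56%. → 56%.
Sum: 3% + 21% + 11% + 56% = 91%.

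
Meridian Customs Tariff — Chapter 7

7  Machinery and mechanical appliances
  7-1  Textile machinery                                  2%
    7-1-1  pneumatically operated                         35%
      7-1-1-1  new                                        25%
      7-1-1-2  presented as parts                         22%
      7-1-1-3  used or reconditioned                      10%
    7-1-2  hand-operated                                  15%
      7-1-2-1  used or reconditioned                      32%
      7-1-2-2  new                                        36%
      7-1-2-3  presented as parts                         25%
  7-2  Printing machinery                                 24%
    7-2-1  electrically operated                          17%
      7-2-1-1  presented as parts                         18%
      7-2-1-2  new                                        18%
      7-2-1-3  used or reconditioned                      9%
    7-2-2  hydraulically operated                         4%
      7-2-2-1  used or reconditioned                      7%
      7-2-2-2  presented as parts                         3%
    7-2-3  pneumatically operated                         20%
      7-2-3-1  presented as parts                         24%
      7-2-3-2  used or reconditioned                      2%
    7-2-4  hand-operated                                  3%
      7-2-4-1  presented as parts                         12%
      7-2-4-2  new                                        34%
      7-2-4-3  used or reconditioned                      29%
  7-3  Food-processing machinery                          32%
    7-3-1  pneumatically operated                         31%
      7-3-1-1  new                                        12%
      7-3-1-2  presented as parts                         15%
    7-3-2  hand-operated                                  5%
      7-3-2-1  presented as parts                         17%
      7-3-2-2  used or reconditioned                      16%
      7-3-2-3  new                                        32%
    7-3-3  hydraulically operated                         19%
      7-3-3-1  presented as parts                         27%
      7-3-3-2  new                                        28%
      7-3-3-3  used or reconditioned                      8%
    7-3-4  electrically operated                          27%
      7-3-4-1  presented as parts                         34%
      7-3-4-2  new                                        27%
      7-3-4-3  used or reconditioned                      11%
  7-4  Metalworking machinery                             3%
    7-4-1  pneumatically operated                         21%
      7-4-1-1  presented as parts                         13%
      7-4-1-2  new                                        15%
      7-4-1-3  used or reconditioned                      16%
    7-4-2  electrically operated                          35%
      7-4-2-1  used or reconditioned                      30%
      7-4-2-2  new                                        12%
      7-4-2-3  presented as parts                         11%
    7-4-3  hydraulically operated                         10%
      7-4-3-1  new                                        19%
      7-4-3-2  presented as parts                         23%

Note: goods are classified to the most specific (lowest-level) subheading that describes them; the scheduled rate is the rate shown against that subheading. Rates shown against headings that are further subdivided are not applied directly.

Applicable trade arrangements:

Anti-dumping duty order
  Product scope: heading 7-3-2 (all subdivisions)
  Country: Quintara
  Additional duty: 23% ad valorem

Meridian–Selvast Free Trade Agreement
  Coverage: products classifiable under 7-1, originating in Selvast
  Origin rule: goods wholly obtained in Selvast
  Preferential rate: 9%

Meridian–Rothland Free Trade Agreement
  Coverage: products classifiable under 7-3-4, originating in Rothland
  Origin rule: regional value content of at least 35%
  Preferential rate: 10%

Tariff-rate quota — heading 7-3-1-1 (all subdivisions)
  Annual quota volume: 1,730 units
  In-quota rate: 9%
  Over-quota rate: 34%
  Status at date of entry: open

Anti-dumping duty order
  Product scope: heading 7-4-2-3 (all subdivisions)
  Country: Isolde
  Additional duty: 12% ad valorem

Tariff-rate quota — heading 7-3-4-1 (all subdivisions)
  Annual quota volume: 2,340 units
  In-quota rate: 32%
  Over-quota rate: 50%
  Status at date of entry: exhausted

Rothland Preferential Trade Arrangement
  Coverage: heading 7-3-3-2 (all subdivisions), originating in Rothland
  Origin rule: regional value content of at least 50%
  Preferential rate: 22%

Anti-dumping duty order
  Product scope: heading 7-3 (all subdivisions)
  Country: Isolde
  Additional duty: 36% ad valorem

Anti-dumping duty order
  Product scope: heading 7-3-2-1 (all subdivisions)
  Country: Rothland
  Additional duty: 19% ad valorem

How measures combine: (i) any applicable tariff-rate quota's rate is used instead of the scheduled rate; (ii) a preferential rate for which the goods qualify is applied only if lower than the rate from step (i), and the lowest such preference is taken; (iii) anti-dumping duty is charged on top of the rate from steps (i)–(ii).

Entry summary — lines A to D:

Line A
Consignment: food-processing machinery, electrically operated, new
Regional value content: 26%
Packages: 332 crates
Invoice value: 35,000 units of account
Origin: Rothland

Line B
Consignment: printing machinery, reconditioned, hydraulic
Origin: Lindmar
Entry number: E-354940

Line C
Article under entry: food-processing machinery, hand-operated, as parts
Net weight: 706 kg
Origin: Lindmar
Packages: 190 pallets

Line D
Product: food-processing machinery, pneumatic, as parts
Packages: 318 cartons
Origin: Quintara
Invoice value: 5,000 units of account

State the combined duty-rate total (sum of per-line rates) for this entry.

66%

Line A: food-processing → 7-3; electrically operated → 7-3-4; new → 7-3-4-2. Scheduled 27%. Rothland agreement on 7-3-4: RVC < 35%; Rothland agreement on 7-3-3-2: 7-3-4-2 not covered. → 27%.
Line B: printing → 7-2; hydraulic → 7-2-2; reconditioned → 7-2-2-1. Scheduled 7%. No special measure applies. → 7%.
Line C: food-processing → 7-3; hand-operated → 7-3-2; as parts → 7-3-2-1. Scheduled 17%. No special measure applies. → 17%.
Line D: food-processing → 7-3; pneumatic → 7-3-1; as parts → 7-3-1-2. Scheduled 15%. No special measure applies. → 15%.
Sum: 27% + 7% + 17% + 15% = 66%.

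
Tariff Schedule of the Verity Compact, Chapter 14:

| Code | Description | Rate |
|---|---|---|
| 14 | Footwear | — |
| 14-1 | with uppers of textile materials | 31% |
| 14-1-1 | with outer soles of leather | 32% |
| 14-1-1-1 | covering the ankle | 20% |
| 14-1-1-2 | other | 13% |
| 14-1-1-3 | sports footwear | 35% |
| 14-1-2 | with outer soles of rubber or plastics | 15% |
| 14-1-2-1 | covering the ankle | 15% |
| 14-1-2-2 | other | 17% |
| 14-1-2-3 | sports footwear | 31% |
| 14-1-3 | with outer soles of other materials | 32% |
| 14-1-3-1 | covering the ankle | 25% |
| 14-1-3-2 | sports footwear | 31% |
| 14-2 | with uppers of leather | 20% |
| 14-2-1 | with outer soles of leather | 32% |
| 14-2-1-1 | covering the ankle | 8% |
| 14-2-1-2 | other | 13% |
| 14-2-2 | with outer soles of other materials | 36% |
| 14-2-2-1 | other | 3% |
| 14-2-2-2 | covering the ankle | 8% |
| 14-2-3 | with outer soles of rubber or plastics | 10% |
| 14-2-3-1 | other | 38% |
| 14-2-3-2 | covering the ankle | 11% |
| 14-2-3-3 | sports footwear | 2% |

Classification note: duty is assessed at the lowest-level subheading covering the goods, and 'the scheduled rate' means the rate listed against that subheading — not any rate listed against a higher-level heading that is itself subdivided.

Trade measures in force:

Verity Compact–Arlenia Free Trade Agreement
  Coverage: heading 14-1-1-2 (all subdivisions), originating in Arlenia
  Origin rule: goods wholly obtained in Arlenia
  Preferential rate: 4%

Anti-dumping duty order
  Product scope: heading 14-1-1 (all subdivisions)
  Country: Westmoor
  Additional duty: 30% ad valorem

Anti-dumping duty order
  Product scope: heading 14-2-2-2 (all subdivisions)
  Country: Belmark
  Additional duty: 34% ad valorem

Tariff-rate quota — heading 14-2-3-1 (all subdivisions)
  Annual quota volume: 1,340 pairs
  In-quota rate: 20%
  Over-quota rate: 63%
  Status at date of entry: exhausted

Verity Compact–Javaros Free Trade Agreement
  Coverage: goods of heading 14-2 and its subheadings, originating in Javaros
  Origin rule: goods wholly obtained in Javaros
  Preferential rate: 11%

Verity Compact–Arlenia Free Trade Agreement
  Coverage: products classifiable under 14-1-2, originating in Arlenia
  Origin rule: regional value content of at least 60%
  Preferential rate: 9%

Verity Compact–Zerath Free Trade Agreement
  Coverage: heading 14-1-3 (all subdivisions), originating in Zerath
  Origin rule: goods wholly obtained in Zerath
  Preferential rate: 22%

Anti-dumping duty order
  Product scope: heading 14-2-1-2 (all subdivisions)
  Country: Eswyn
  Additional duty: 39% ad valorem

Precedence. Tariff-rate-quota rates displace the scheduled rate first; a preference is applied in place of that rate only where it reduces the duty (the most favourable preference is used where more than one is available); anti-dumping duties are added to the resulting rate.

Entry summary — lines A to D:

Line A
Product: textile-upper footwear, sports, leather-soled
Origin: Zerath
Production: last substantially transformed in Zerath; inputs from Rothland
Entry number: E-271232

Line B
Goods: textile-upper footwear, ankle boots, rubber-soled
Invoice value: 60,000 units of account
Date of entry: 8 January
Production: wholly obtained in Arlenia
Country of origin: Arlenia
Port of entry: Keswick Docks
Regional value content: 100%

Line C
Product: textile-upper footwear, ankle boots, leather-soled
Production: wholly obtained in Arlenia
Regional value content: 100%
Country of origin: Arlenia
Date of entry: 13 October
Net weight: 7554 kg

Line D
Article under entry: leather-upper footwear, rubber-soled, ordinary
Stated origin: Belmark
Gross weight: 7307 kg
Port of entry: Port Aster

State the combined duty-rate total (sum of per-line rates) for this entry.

Line A: textile-upper → 14-1; leather-soled → 14-1-1; sports → 14-1-1-3. Scheduled 35%. Zerath agreement on 14-1-3: 14-1-1-3 not covered. → 35%.
Line B: textile-upper → 14-1; rubber-soled → 14-1-2; ankle boots → 14-1-2-1. Scheduled 15%. Arlenia agreement on 14-1-1-2: 14-1-2-1 not covered; Arlenia agreement on 14-1-2: RVC ≥ 60% → 9% available; preferential 9%. → 9%.
Line C: textile-upper → 14-1; leather-soled → 14-1-1; ankle boots → 14-1-1-1. Scheduled 20%. Arlenia agreement on 14-1-1-2: 14-1-1-1 not covered; Arlenia agreement on 14-1-2: 14-1-1-1 not covered. → 20%.
Line D: leather-upper → 14-2; rubber-soled → 14-2-3; ordinary → 14-2-3-1. Scheduled 38%. quota on 14-2-3-1 exhausted → over-quota 63%. → 63%.
Sum: 35% + 9% + 20% + 63% = 127%.

127%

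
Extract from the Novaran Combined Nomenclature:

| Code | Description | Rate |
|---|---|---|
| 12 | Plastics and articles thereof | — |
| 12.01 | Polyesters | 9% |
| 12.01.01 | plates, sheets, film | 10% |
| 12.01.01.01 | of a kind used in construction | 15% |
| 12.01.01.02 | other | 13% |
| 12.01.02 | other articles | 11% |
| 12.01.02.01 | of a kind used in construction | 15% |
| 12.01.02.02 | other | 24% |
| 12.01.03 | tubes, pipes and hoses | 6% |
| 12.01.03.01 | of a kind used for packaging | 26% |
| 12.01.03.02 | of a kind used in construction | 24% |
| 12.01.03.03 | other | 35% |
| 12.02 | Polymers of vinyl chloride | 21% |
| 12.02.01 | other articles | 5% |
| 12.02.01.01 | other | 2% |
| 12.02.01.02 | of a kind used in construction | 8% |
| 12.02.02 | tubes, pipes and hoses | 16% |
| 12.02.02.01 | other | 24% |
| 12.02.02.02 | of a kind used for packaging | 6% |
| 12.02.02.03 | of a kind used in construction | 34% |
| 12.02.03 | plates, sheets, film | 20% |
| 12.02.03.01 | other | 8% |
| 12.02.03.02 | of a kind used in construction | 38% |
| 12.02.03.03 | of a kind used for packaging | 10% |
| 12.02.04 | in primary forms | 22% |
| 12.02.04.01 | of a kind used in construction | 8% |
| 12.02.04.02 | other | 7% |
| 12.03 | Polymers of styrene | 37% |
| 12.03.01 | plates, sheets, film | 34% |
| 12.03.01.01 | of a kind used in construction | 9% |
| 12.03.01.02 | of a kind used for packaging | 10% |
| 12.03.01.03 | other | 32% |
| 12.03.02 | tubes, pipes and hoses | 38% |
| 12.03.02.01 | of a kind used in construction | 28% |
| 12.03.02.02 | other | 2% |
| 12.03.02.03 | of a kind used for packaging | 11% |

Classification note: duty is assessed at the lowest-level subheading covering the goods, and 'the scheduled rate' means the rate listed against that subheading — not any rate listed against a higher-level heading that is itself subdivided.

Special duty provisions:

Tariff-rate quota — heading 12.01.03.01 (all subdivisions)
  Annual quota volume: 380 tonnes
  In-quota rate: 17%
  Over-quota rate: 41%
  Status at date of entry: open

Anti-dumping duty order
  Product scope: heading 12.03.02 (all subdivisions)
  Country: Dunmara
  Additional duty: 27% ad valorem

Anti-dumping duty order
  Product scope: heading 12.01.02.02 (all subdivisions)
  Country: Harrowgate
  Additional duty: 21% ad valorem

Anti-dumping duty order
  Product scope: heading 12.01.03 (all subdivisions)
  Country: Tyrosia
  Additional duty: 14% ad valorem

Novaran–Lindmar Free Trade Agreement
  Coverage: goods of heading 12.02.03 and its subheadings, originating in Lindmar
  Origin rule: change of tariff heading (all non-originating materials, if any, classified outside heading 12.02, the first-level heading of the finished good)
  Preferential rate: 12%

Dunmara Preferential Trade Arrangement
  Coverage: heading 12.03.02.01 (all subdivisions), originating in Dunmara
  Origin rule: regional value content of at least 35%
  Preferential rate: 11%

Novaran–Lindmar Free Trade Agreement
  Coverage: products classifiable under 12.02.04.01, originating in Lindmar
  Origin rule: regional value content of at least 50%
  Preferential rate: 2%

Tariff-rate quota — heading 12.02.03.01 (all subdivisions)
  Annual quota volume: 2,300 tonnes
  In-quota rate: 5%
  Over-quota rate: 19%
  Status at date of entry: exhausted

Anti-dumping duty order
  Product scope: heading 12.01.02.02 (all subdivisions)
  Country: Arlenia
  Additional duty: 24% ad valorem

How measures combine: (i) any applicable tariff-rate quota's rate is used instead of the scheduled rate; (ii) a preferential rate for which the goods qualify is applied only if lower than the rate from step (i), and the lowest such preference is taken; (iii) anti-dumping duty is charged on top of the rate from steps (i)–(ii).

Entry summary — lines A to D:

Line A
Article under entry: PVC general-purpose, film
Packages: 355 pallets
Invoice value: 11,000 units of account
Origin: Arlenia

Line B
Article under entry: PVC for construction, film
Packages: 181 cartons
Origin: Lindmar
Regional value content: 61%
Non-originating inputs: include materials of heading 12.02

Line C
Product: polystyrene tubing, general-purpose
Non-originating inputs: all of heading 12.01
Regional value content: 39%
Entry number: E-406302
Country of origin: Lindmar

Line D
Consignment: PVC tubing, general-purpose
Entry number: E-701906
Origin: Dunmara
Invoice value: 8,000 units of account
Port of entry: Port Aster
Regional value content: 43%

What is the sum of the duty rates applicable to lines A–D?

Line A: PVC → 12.02; film → 12.02.03; general-purpose → 12.02.03.01. Scheduled 8%. quota on 12.02.03.01 exhausted → over-quota 19%. → 19%.
Line B: PVC → 12.02; film → 12.02.03; for construction → 12.02.03.02. Scheduled 38%. Lindmar agreement on 12.02.03: CTH not met; Lindmar agreement on 12.02.04.01: 12.02.03.02 not covered. → 38%.
Line C: polystyrene → 12.03; tubing → 12.03.02; general-purpose → 12.03.02.02. Scheduled 2%. Lindmar agreement on 12.02.03: 12.03.02.02 not covered; Lindmar agreement on 12.02.04.01: 12.03.02.02 not covered. → 2%.
Line D: PVC → 12.02; tubing → 12.02.02; general-purpose → 12.02.02.01. Scheduled 24%. Dunmara agreement on 12.03.02.01: 12.02.02.01 not covered. → 24%.
Sum: 19% + 38% + 2% + 24% = 83%.

83%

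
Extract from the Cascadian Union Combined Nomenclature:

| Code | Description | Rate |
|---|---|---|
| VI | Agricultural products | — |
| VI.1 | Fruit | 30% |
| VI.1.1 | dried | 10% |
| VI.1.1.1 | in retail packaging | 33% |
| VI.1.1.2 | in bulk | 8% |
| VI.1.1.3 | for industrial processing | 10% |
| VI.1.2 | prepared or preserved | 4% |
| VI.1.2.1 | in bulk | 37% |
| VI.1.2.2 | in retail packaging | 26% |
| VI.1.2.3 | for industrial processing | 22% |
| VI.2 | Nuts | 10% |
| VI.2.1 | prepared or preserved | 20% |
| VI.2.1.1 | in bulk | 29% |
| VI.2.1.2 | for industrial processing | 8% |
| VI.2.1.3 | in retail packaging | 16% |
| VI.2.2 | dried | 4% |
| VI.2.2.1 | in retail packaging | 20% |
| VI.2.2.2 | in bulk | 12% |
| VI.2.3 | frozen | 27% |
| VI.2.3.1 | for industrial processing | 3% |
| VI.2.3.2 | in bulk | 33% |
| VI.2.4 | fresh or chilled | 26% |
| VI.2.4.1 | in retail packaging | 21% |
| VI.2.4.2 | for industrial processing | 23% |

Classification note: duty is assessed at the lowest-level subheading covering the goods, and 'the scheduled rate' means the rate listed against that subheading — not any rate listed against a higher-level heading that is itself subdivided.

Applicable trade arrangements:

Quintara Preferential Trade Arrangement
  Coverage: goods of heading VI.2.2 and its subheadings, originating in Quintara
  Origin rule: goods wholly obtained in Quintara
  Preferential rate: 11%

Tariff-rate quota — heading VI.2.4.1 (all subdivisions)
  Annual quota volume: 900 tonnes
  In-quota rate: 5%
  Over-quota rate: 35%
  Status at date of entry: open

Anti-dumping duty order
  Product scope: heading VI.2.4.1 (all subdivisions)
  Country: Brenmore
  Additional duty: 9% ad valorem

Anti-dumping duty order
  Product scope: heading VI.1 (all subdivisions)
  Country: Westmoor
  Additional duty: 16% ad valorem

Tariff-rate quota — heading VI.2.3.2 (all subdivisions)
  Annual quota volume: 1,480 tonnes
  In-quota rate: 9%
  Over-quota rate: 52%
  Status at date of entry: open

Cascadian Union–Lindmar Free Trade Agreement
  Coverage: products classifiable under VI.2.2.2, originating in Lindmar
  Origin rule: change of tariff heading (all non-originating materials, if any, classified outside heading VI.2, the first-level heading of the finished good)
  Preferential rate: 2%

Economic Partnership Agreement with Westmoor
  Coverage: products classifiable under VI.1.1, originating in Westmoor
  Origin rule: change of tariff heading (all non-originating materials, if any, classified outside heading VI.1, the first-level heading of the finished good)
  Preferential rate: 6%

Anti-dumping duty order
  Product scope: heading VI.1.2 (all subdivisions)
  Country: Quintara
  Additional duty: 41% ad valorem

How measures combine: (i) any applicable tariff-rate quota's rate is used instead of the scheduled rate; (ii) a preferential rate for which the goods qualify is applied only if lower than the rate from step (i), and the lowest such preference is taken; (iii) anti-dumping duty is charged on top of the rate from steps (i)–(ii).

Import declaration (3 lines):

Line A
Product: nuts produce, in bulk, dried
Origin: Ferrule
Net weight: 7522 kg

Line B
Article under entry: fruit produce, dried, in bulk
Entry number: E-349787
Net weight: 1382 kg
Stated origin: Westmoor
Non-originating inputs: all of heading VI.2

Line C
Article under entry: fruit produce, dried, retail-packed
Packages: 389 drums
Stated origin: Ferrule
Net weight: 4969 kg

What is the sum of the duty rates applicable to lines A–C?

67%

Line A: nuts → VI.2; dried → VI.2.2; in bulk → VI.2.2.2. Scheduled 12%. No special measure applies. → 12%.
Line B: fruit → VI.1; dried → VI.1.1; in bulk → VI.1.1.2. Scheduled 8%. Westmoor agreement on VI.1.1: CTH met → 6% available; preferential 6%; anti-dumping (Westmoor, VI.1): +16%; total 6% + 16% = 22%. → 22%.
Line C: fruit → VI.1; dried → VI.1.1; retail-packed → VI.1.1.1. Scheduled 33%. No special measure applies. → 33%.
Sum: 12% + 22% + 33% = 67%.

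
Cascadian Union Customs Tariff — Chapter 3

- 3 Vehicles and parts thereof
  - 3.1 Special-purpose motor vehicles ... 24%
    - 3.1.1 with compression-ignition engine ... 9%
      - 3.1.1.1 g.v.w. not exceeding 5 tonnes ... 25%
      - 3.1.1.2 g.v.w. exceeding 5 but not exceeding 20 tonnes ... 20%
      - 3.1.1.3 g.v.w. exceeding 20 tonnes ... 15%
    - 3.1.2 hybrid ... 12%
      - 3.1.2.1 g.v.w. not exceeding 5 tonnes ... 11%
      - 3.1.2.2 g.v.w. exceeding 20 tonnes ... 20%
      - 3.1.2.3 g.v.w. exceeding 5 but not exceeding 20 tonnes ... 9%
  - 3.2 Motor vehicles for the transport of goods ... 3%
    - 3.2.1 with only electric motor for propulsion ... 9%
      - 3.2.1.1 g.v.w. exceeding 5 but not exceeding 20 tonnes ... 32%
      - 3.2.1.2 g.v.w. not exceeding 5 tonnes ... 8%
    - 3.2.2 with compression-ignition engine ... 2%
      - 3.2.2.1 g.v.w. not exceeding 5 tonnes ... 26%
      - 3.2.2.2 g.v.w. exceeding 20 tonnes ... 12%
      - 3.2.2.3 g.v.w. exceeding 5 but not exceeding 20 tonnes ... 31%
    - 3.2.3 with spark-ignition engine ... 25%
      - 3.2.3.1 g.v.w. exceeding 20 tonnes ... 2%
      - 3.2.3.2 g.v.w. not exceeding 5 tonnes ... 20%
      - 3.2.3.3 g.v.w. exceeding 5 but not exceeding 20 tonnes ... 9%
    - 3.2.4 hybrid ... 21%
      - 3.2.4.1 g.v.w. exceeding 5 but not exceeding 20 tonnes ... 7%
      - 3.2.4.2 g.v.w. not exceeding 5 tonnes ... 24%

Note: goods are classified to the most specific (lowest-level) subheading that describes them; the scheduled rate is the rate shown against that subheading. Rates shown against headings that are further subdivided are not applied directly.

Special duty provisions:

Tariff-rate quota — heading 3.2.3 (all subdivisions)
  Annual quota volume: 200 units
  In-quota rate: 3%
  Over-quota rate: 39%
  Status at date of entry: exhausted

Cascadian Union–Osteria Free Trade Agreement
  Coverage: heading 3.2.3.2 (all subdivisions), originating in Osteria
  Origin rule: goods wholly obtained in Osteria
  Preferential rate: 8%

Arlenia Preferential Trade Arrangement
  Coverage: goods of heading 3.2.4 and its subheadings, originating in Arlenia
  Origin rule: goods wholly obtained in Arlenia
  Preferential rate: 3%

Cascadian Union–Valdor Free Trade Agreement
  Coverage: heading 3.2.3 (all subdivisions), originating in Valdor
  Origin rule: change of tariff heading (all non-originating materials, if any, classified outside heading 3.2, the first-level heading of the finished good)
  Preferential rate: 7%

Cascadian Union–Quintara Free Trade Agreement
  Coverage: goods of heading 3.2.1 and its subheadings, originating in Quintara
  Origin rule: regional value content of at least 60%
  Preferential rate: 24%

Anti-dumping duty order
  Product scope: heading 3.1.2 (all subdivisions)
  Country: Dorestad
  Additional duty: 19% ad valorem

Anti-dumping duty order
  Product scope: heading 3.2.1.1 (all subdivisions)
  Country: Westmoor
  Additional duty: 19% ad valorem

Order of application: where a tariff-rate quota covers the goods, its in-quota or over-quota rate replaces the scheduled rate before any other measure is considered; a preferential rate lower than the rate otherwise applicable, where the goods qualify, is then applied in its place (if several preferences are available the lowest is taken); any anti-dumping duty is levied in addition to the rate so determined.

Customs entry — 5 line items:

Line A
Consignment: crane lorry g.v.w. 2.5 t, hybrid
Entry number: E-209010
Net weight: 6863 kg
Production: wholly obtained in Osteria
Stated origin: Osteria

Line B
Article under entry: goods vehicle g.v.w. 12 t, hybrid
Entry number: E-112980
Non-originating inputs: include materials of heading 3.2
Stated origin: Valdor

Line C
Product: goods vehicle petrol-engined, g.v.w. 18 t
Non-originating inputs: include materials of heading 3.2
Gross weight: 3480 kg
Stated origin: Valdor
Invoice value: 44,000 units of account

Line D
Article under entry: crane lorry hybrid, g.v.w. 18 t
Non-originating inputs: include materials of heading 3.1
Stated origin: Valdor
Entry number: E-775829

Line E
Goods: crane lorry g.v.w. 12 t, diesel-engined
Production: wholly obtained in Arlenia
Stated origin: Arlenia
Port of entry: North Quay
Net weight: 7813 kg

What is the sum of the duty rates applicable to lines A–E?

86%

Line A: crane lorry → 3.1; hybrid → 3.1.2; g.v.w. 2.5 t → 3.1.2.1. Scheduled 11%. Osteria agreement on 3.2.3.2: 3.1.2.1 not covered. → 11%.
Line B: goods vehicle → 3.2; hybrid → 3.2.4; g.v.w. 12 t → 3.2.4.1. Scheduled 7%. Valdor agreement on 3.2.3: 3.2.4.1 not covered. → 7%.
Line C: goods vehicle → 3.2; petrol-engined → 3.2.3; g.v.w. 18 t → 3.2.3.3. Scheduled 9%. quota on 3.2.3 exhausted → over-quota 39%; Valdor agreement on 3.2.3: CTH not met. → 39%.
Line D: crane lorry → 3.1; hybrid → 3.1.2; g.v.w. 18 t → 3.1.2.3. Scheduled 9%. Valdor agreement on 3.2.3: 3.1.2.3 not covered. → 9%.
Line E: crane lorry → 3.1; diesel-engined → 3.1.1; g.v.w. 12 t → 3.1.1.2. Scheduled 20%. Arlenia agreement on 3.2.4: 3.1.1.2 not covered. → 20%.
Sum: 11% + 7% + 39% + 9% + 20% = 86%.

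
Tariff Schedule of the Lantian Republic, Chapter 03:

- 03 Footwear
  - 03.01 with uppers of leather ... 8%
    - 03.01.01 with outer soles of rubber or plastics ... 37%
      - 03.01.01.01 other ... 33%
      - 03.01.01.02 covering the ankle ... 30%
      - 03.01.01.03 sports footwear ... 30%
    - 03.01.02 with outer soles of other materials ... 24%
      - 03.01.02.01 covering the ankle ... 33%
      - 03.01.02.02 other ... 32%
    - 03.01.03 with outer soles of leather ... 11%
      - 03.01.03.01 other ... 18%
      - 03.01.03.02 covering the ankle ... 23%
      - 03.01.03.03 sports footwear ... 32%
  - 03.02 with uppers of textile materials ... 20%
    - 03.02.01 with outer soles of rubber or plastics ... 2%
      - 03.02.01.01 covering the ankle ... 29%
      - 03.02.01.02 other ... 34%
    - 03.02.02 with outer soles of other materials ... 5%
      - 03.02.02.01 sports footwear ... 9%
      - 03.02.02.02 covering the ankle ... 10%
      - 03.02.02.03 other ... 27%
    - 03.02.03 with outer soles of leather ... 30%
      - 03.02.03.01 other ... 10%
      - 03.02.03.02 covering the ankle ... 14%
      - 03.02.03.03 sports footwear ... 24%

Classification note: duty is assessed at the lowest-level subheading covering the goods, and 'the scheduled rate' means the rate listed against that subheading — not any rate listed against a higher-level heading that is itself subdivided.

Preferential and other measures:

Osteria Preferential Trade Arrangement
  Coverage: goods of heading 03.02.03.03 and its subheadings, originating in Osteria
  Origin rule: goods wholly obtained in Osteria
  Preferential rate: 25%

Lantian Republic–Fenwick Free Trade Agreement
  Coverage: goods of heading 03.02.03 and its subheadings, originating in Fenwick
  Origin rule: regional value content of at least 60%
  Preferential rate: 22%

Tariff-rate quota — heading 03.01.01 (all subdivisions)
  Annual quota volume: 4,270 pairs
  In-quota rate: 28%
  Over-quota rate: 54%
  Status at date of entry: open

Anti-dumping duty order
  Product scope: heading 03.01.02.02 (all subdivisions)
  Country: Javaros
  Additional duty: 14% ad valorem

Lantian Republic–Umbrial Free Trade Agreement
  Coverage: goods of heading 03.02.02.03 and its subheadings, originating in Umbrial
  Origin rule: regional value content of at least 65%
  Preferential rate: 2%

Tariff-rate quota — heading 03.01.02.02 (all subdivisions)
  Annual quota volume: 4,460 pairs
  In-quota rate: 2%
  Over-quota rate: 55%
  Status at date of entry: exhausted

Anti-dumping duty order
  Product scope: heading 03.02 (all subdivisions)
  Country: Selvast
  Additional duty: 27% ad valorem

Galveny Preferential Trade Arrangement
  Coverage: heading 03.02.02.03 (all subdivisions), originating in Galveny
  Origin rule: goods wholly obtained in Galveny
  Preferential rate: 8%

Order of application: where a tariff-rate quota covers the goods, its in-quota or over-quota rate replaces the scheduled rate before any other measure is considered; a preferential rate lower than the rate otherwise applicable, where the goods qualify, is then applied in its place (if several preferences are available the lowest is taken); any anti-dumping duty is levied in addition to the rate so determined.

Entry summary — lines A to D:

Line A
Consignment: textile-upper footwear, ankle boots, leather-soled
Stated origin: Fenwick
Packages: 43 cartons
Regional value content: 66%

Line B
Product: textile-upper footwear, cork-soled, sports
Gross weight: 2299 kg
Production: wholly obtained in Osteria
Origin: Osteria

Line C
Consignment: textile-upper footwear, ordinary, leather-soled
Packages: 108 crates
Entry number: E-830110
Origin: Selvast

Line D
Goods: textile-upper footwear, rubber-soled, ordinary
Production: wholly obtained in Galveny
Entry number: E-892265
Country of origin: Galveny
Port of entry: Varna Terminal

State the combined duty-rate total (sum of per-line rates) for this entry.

94%

Line A: textile-upper → 03.02; leather-soled → 03.02.03; ankle boots → 03.02.03.02. Scheduled 14%. Fenwick agreement on 03.02.03: RVC ≥ 60% → 22% available; preference 22% not lower than 14% → no reduction. → 14%.
Line B: textile-upper → 03.02; cork-soled → 03.02.02; sports → 03.02.02.01. Scheduled 9%. Osteria agreement on 03.02.03.03: 03.02.02.01 not covered. → 9%.
Line C: textile-upper → 03.02; leather-soled → 03.02.03; ordinary → 03.02.03.01. Scheduled 10%. anti-dumping (Selvast, 03.02): +27%; total 10% + 27% = 37%. → 37%.
Line D: textile-upper → 03.02; rubber-soled → 03.02.01; ordinary → 03.02.01.02. Scheduled 34%. Galveny agreement on 03.02.02.03: 03.02.01.02 not covered. → 34%.
Sum: 14% + 9% + 37% + 34% = 94%.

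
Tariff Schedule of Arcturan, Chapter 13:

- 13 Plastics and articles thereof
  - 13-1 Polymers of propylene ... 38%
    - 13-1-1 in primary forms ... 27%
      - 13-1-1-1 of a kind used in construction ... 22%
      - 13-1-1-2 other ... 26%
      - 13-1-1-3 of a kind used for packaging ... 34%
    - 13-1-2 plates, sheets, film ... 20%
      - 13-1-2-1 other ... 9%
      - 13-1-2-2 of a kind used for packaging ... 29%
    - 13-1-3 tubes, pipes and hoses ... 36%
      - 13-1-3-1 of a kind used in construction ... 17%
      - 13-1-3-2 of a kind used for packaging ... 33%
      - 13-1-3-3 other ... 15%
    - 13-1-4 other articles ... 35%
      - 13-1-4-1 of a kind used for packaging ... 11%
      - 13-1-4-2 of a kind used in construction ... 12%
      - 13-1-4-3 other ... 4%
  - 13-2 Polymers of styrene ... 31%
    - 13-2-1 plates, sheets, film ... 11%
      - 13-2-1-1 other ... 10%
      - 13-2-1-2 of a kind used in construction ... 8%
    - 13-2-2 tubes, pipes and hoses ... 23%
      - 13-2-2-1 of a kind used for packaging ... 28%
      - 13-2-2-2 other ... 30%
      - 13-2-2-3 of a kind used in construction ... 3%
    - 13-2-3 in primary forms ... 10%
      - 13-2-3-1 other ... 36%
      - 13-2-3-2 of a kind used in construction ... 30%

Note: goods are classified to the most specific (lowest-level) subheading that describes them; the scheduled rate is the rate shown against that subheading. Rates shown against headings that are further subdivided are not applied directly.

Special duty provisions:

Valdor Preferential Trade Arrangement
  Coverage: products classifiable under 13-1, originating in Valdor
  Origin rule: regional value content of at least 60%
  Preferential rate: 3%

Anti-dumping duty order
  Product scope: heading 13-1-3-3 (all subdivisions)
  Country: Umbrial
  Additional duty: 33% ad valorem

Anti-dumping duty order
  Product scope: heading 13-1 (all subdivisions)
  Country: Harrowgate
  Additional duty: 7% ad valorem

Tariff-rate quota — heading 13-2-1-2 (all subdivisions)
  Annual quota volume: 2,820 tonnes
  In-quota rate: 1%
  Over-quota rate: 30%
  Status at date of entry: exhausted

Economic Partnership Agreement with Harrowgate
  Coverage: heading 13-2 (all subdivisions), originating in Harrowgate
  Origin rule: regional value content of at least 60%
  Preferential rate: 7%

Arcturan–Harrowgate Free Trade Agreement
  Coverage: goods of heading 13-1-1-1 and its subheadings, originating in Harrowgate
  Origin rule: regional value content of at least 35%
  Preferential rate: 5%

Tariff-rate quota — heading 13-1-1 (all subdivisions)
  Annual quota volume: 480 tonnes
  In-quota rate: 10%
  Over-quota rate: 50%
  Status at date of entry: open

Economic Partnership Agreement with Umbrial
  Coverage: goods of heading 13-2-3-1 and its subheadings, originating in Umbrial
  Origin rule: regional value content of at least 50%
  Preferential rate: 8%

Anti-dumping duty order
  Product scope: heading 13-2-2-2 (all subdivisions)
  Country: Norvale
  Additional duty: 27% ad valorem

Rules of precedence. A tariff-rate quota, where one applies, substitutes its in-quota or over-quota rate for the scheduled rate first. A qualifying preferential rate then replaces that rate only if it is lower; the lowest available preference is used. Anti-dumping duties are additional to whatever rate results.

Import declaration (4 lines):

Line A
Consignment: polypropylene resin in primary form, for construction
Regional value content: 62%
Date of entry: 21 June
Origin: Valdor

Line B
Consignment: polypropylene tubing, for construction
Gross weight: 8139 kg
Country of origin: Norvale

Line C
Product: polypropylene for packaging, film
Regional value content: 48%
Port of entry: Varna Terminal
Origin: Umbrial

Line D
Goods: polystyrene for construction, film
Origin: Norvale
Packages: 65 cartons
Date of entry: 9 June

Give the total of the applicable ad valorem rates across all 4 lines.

79%

Line A: polypropylene → 13-1; resin in primary form → 13-1-1; for construction → 13-1-1-1. Scheduled 22%. quota on 13-1-1 open → in-quota 10%; Valdor agreement on 13-1: RVC ≥ 60% → 3% available; preferential 3%. → 3%.
Line B: polypropylene → 13-1; tubing → 13-1-3; for construction → 13-1-3-1. Scheduled 17%. No special measure applies. → 17%.
Line C: polypropylene → 13-1; film → 13-1-2; for packaging → 13-1-2-2. Scheduled 29%. Umbrial agreement on 13-2-3-1: 13-1-2-2 not covered. → 29%.
Line D: polystyrene → 13-2; film → 13-2-1; for construction → 13-2-1-2. Scheduled 8%. quota on 13-2-1-2 exhausted → over-quota 30%. → 30%.
Sum: 3% + 17% + 29% + 30% = 79%.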